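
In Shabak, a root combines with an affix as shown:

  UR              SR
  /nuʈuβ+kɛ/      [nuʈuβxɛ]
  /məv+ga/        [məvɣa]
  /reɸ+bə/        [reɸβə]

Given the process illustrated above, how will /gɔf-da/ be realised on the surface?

The data show progressive manner assimilation: /k/ → [x] after /β/; /g/ → [ɣ] after /v/; /b/ → [β] after /ɸ/. In each pair only manner changes, matching the preceding consonant, while place and voice stay constant.
/d/ is a voiced alveolar stop. The preceding trigger /f/ is a fricative, so /d/ must become a fricative as well.
The voiced alveolar fricative is [z], so /d/ → [z].

[gɔfza]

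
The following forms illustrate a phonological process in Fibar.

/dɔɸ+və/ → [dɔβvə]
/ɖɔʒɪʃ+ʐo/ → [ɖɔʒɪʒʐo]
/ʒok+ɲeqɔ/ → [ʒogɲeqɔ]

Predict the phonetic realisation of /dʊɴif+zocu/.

[dʊɴivzocu]

The data show regressive voicing assimilation: /ɸ/ → [β] before /v/; /ʃ/ → [ʒ] before /ʐ/; /k/ → [g] before /ɲ/. In each pair only voicing changes, matching the following consonant, while place and manner stay constant.
/f/ is a voiceless labiodental fricative. The following trigger /z/ is voiced, so /f/ must become voiced as well.
Changing only its voicing to voiced gives [v] — the voiced labiodental fricative.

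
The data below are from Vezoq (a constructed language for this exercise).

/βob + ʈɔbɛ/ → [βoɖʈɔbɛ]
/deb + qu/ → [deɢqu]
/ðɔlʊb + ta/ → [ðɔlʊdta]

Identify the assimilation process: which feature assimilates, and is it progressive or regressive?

regressive place assimilation

Comparing underlying and surface forms, /b/ → [ɖ] is the alternation; the neighbouring /ʈ/ is constant.
/b/ is bilabial while /ʈ/ is retroflex; the output [ɖ] is retroflex, matching the trigger — so the feature that spreads is place.
Manner and voice are unchanged, so the assimilation is partial, not total.
The same holds elsewhere in the data: /b/ → [ɢ] before /q/ (bilabial → uvular, matching uvular); /b/ → [d] before /t/ (bilabial → alveolar, matching alveolar) — only place changes, and always toward the following segment.
Since the segment that changes precedes the conditioning segment, the assimilation is regressive.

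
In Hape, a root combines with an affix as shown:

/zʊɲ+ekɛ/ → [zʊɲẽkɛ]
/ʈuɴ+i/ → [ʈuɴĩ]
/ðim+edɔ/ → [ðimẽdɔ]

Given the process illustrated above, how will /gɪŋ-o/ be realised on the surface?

The data show progressive nasality assimilation (vowel nasalisation): /e/ → [ẽ] after /ɲ/; /i/ → [ĩ] after /ɴ/; /e/ → [ẽ] after /m/ — a vowel is nasalised by an immediately preceding nasal consonant.
/o/ sits next to the nasal /ŋ/ and is therefore nasalised to [õ].

[gɪŋõ]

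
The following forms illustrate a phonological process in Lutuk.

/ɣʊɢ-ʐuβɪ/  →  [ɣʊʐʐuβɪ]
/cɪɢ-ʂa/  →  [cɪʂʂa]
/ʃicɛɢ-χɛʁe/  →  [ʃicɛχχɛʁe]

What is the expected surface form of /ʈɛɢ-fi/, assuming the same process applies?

The data show regressive total assimilation (/ɢ/ → [ʐ] before /ʐ/; /ɢ/ → [ʂ] before /ʂ/; /ɢ/ → [χ] before /χ/): in every case the target segment becomes identical to its following neighbour, copying more than a single feature.
/ɢ/ is the segment targeted by the rule; it sits immediately before /f/, so it assimilates completely and surfaces as [f].

[ʈɛffi]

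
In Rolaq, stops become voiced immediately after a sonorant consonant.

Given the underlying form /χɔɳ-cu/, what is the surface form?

The rule targets /c/ (voiceless palatal stop), which sits after the trigger /ɳ/ (voiced).
A voiced palatal stop is [ɟ], so the surface segment is [ɟ].

[χɔɳɟu]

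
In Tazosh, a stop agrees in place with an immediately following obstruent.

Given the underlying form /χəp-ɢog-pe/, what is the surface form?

[χəqɢobpe]

The rule targets /p/ (voiceless bilabial stop), which sits before the trigger /ɢ/ (uvular).
Changing only its place to uvular gives [q] — the voiceless uvular stop.
The same rule applies at the second boundary: /g/ → [b] next to /p/.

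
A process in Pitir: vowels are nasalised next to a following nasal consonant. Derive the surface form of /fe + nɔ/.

[fẽnɔ]

/e/ sits next to the nasal /n/ and is therefore nasalised to [ẽ].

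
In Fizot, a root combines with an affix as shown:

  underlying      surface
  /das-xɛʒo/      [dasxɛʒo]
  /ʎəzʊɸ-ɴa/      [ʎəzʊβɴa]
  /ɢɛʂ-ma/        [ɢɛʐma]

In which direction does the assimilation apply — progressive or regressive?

The segment that alternates is /ɸ/, which surfaces as [β] when adjacent to /ɴ/.
/ɸ/ is voiceless while /ɴ/ is voiced; the output [β] is voiced, matching the trigger — so the feature that spreads is voicing.
The other alternating form patterns the same way: /ʂ/ → [ʐ] before /m/ (voiceless → voiced, matching voiced) — only voicing changes, and always toward the following segment.
Nothing changes in [dasxɛʒo]: there the adjacent consonants already agree in voicing (/s/ and /x/ are both voiceless), so this form is consistent with the same rule.
The trigger is the following segment, so the direction is regressive (anticipatory).

regressive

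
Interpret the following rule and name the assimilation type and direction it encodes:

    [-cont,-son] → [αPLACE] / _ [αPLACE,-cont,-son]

regressive place assimilation

The rule copies the place features (abbreviated [PLACE]) from the environment onto the target, so the assimilating feature is place.
The conditioning segment sits to the right of the focus bar, meaning the trigger follows the segment that changes — regressive assimilation.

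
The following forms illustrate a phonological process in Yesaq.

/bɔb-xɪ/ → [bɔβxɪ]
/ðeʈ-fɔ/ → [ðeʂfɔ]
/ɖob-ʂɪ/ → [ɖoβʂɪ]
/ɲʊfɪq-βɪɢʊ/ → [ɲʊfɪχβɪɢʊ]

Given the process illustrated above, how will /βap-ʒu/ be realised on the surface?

The data show regressive manner assimilation: /b/ → [β] before /x/; /ʈ/ → [ʂ] before /f/; /b/ → [β] before /ʂ/; /q/ → [χ] before /β/. In each pair only manner changes, matching the following consonant, while place and voice stay constant.
/p/ is a voiceless bilabial stop. The following trigger /ʒ/ is a fricative, so /p/ must become a fricative as well.
Changing only its manner to fricative gives [ɸ] — the voiceless bilabial fricative.

[βaɸʒu]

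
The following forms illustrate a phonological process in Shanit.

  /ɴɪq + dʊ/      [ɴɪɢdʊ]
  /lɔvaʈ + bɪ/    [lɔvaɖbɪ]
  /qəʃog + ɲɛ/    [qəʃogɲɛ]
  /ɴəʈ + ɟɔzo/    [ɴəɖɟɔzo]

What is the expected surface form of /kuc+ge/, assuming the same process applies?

The data show regressive voicing assimilation: /q/ → [ɢ] before /d/; /ʈ/ → [ɖ] before /b/; /ʈ/ → [ɖ] before /ɟ/. In each pair only voicing changes, matching the following consonant, while place and manner stay constant.
Nothing changes in [qəʃogɲɛ]: there the adjacent consonants already agree in voicing (/g/ and /ɲ/ are both voiced), so this form is consistent with the same rule.
/c/ is a voiceless palatal stop. The following trigger /g/ is voiced, so /c/ must become voiced as well.
Changing only its voicing to voiced gives [ɟ] — the voiced palatal stop.

[kuɟge]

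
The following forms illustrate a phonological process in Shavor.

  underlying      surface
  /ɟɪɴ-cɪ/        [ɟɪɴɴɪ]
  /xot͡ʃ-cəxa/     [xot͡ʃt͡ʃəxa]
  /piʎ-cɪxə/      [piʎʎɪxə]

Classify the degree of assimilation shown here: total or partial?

Underlying /c/ is realised as [ɴ] next to /ɴ/; /ɴ/ itself does not change.
The output [ɴ] is identical to the trigger /ɴ/ — every feature (place, manner, voicing) has been copied — so this is total assimilation.
The remaining alternations confirm this: /c/ → [t͡ʃ] after /t͡ʃ/; /c/ → [ʎ] after /ʎ/ — in each case the output is a copy of the preceding consonant.

total assimilation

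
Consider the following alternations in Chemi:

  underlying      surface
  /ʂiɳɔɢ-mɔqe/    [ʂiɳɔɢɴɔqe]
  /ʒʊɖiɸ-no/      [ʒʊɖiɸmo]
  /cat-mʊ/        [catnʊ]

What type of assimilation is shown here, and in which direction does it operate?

progressive place assimilation

Underlying /m/ is realised as [ɴ] next to /ɢ/; /ɢ/ itself does not change.
The change bilabial → uvular matches the place of the preceding /ɢ/, identifying this as place assimilation.
Manner and voice are unchanged, so the assimilation is partial, not total.
The other alternating forms pattern the same way: /n/ → [m] after /ɸ/ (alveolar → bilabial, matching bilabial); /m/ → [n] after /t/ (bilabial → alveolar, matching alveolar) — only place changes, and always toward the preceding segment.
Since the segment that changes follows the conditioning segment, the assimilation is progressive.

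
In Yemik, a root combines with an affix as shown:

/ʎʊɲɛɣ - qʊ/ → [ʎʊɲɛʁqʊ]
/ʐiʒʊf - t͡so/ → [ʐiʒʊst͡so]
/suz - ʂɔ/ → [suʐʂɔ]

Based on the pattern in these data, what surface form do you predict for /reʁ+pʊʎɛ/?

The data show regressive place assimilation: /ɣ/ → [ʁ] before /q/; /f/ → [s] before /t͡s/; /z/ → [ʐ] before /ʂ/. In each pair only place changes, matching the following consonant, while manner and voice stay constant.
The rule targets /ʁ/ (voiced uvular fricative), which sits before the trigger /p/ (bilabial).
A voiced bilabial fricative is [β], so the surface segment is [β].

[reβpʊʎɛ]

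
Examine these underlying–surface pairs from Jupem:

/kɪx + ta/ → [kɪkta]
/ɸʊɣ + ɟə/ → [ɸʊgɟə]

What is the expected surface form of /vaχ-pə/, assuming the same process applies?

The data show regressive manner assimilation: /x/ → [k] before /t/; /ɣ/ → [g] before /ɟ/. In each pair only manner changes, matching the following consonant, while place and voice stay constant.
/χ/ is a voiceless uvular fricative. The following trigger /p/ is a stop, so /χ/ must become a stop as well.
Changing only its manner to stop gives [q] — the voiceless uvular stop.

[vaqpə]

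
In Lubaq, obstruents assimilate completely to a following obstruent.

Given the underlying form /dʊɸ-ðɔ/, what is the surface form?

[dʊððɔ]

/ɸ/ is the segment targeted by the rule; it sits immediately before /ð/, so it assimilates completely and surfaces as [ð].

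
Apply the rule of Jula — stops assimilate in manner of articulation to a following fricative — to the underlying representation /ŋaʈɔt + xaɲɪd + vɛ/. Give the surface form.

The rule targets /t/ (voiceless alveolar stop), which sits before the trigger /x/ (fricative).
The voiceless alveolar fricative is [s], so /t/ → [s].
At the second juncture, /d/ likewise becomes [z] adjacent to /v/.

[ŋaʈɔsxaɲɪzvɛ]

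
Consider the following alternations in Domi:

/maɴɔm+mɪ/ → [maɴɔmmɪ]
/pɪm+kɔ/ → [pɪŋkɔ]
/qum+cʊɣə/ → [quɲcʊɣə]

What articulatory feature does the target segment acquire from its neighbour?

The segment that alternates is /m/, which surfaces as [ŋ] when adjacent to /k/.
The change bilabial → velar matches the place of the following /k/, identifying this as place assimilation.
The same holds elsewhere in the data: /m/ → [ɲ] before /c/ (bilabial → palatal, matching palatal) — only place changes, and always toward the following segment.
Nothing changes in [maɴɔmmɪ]: there the adjacent consonants already agree in place (/m/ and /m/ are both bilabial), so this form is consistent with the same rule.

place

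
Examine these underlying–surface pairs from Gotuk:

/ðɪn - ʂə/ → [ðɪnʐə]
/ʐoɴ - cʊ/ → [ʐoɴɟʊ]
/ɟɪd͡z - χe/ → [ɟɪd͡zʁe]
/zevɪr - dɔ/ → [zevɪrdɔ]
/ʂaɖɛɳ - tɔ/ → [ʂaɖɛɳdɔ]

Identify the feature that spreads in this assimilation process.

voicing

Comparing underlying and surface forms, /ʂ/ → [ʐ] is the alternation; the neighbouring /n/ is constant.
The change voiceless → voiced matches the voicing of the preceding /n/, identifying this as voicing assimilation.
The other alternating forms pattern the same way: /c/ → [ɟ] after /ɴ/ (voiceless → voiced, matching voiced); /χ/ → [ʁ] after /d͡z/ (voiceless → voiced, matching voiced); /t/ → [d] after /ɳ/ (voiceless → voiced, matching voiced) — only voicing changes, and always toward the preceding segment.
Nothing changes in [zevɪrdɔ]: there the adjacent consonants already agree in voicing (/d/ and /r/ are both voiced), so this form is consistent with the same rule.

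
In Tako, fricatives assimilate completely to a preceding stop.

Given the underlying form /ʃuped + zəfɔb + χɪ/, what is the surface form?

[ʃupeddəfɔbbɪ]

/z/ is the segment targeted by the rule; it sits immediately after /d/, so it assimilates completely and surfaces as [d].
At the second juncture, /χ/ likewise becomes [b] adjacent to /b/.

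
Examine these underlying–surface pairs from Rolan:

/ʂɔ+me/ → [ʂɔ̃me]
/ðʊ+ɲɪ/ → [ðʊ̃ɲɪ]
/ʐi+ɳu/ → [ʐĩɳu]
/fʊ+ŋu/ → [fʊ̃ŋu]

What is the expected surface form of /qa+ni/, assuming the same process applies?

[qãni]

The data show regressive nasality assimilation (vowel nasalisation): /ɔ/ → [ɔ̃] before /m/; /ʊ/ → [ʊ̃] before /ɲ/; /i/ → [ĩ] before /ɳ/; /ʊ/ → [ʊ̃] before /ŋ/ — a vowel is nasalised by an immediately following nasal consonant.
/a/ sits next to the nasal /n/ and is therefore nasalised to [ã].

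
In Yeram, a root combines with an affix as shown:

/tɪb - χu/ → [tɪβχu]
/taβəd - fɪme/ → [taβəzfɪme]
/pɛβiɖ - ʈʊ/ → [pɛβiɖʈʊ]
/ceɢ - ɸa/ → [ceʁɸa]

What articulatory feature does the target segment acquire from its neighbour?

The segment that alternates is /b/, which surfaces as [β] when adjacent to /χ/.
/b/ is a stop while /χ/ is a fricative; the output [β] is a fricative, matching the trigger — so the feature that spreads is manner.
The other alternating forms pattern the same way: /d/ → [z] before /f/ (stop → fricative, matching a fricative); /ɢ/ → [ʁ] before /ɸ/ (stop → fricative, matching a fricative) — only manner changes, and always toward the following segment.
Nothing changes in [pɛβiɖʈʊ]: there the adjacent consonants already agree in manner (/ɖ/ and /ʈ/ are both stops), so this form is consistent with the same rule.

manner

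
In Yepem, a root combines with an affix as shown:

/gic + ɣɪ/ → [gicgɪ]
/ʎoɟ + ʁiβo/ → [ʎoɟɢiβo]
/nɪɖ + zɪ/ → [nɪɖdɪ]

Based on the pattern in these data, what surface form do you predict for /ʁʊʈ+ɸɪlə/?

The data show progressive manner assimilation: /ɣ/ → [g] after /c/; /ʁ/ → [ɢ] after /ɟ/; /z/ → [d] after /ɖ/. In each pair only manner changes, matching the preceding consonant, while place and voice stay constant.
/ɸ/ is a voiceless bilabial fricative. The preceding trigger /ʈ/ is a stop, so /ɸ/ must become a stop as well.
A voiceless bilabial stop is [p], so the surface segment is [p].

[ʁʊʈpɪlə]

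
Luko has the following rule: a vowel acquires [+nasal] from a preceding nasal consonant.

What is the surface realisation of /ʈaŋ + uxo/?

[ʈaŋũxo]

/u/ sits next to the nasal /ŋ/ and is therefore nasalised to [ũ].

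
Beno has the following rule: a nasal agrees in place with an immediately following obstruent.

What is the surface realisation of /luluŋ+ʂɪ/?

The rule targets /ŋ/ (voiced velar nasal), which sits before the trigger /ʂ/ (retroflex).
The voiced retroflex nasal is [ɳ], so /ŋ/ → [ɳ].

[luluɳʂɪ]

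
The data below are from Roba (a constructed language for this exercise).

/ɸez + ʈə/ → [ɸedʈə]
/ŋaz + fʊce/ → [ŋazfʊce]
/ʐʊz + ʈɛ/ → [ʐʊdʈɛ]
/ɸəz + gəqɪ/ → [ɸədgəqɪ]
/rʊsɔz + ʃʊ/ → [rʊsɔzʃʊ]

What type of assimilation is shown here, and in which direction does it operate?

The segment that alternates is /z/, which surfaces as [d] when adjacent to /ʈ/.
The change fricative → stop matches the manner of the following /ʈ/, identifying this as manner assimilation.
Place and voice are unchanged, so the assimilation is partial, not total.
Checking the remaining alternation: /z/ → [d] before /g/ (fricative → stop, matching a stop) — only manner changes, and always toward the following segment.
Nothing changes in [ŋazfʊce], [rʊsɔzʃʊ]: there the adjacent consonants already agree in manner (/z/ and /f/ are both fricatives; /z/ and /ʃ/ are both fricatives), so these forms are consistent with the same rule.
Since the segment that changes precedes the conditioning segment, the assimilation is regressive.

regressive manner assimilation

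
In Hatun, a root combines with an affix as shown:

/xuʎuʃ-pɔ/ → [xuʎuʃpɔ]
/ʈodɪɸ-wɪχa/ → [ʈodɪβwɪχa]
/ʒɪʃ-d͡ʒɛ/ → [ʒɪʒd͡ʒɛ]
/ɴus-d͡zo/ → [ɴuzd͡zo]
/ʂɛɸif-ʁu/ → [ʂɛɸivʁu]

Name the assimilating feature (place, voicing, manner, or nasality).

Comparing underlying and surface forms, /ɸ/ → [β] is the alternation; the neighbouring /w/ is constant.
The change voiceless → voiced matches the voicing of the following /w/, identifying this as voicing assimilation.
The other alternating forms pattern the same way: /ʃ/ → [ʒ] before /d͡ʒ/ (voiceless → voiced, matching voiced); /s/ → [z] before /d͡z/ (voiceless → voiced, matching voiced); /f/ → [v] before /ʁ/ (voiceless → voiced, matching voiced) — only voicing changes, and always toward the following segment.
Nothing changes in [xuʎuʃpɔ]: there the adjacent consonants already agree in voicing (/ʃ/ and /p/ are both voiceless), so this form is consistent with the same rule.

voicing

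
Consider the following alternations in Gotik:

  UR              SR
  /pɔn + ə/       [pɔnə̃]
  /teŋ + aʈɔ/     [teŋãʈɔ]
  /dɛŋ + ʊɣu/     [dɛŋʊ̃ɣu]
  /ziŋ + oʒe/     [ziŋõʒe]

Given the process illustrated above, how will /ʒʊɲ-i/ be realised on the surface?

[ʒʊɲĩ]

The data show progressive nasality assimilation (vowel nasalisation): /ə/ → [ə̃] after /n/; /a/ → [ã] after /ŋ/; /ʊ/ → [ʊ̃] after /ŋ/; /o/ → [õ] after /ŋ/ — a vowel is nasalised by an immediately preceding nasal consonant.
The vowel /i/ is adjacent to the preceding nasal /ɲ/, so it acquires [+nasal] and surfaces as [ĩ].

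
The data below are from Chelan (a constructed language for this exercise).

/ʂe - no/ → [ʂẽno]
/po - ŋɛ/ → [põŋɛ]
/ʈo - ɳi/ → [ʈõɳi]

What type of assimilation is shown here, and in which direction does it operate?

The vowel /e/ surfaces as nasalised [ẽ] next to the following nasal /n/ — it has acquired the [+nasal] feature of its neighbour.
Likewise in the remaining data: /o/ → [õ] before /ŋ/; /o/ → [õ] before /ɳ/ — each time a vowel is nasalised next to a following nasal.
Because the conditioning nasal is to the right of the vowel that changes, the process is regressive (anticipatory).

regressive nasality assimilation (vowel nasalisation)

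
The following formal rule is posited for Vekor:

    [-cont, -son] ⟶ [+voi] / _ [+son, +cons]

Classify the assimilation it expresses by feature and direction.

regressive voicing assimilation

The target ([-cont, -son], stops) acquires [+voi] next to a sonorant consonant ([+son, +cons]) — it takes on the voicing of its neighbour, so the feature that spreads is voicing.
Since the environment is written after the underscore, the trigger follows the target; the direction is regressive.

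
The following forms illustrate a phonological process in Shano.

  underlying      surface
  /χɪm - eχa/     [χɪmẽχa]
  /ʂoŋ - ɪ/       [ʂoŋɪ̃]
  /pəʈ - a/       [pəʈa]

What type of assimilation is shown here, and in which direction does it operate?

The vowel /e/ surfaces as nasalised [ẽ] next to the preceding nasal /m/ — it has acquired the [+nasal] feature of its neighbour.
The other form shows the same pattern: /ɪ/ → [ɪ̃] after /ŋ/ — each time a vowel is nasalised next to a preceding nasal.
No change occurs in [pəʈa] because the vowel at the boundary is adjacent to an oral consonant, not a nasal (/a/ next to /ʈ/).
Because the conditioning nasal is to the left of the vowel that changes, the process is progressive (perseverative).

progressive nasality assimilation (vowel nasalisation)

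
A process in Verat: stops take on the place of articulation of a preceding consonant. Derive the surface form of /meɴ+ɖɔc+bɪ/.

[meɴɢɔcɟɪ]

/ɖ/ is a voiced retroflex stop. The preceding trigger /ɴ/ is uvular, so /ɖ/ must become uvular as well.
The voiced uvular stop is [ɢ], so /ɖ/ → [ɢ].
The same rule applies at the second boundary: /b/ → [ɟ] next to /c/.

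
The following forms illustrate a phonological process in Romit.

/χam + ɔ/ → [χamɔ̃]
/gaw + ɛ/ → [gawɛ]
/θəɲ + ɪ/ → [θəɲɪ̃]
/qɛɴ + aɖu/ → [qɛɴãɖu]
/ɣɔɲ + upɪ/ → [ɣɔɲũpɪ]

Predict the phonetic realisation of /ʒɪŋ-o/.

The data show progressive nasality assimilation (vowel nasalisation): /ɔ/ → [ɔ̃] after /m/; /ɪ/ → [ɪ̃] after /ɲ/; /a/ → [ã] after /ɴ/; /u/ → [ũ] after /ɲ/ — a vowel is nasalised by an immediately preceding nasal consonant.
No change occurs in [gawɛ] because the vowel at the boundary is adjacent to an oral consonant, not a nasal (/ɛ/ next to /w/).
/o/ sits next to the nasal /ŋ/ and is therefore nasalised to [õ].

[ʒɪŋõ]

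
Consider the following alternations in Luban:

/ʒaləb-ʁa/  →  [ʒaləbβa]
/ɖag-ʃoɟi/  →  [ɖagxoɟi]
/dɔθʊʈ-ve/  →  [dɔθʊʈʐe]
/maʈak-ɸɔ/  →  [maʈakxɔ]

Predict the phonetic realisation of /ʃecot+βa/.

The data show progressive place assimilation: /ʁ/ → [β] after /b/; /ʃ/ → [x] after /g/; /v/ → [ʐ] after /ʈ/; /ɸ/ → [x] after /k/. In each pair only place changes, matching the preceding consonant, while manner and voice stay constant.
The rule targets /β/ (voiced bilabial fricative), which sits after the trigger /t/ (alveolar).
A voiced alveolar fricative is [z], so the surface segment is [z].

[ʃecotza]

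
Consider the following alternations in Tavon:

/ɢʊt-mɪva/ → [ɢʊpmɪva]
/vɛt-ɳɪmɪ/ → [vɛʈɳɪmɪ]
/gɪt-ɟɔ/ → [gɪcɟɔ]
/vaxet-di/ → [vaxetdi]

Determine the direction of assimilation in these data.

regressive

Comparing underlying and surface forms, /t/ → [p] is the alternation; the neighbouring /m/ is constant.
The change alveolar → bilabial matches the place of the following /m/, identifying this as place assimilation.
The other alternating forms pattern the same way: /t/ → [ʈ] before /ɳ/ (alveolar → retroflex, matching retroflex); /t/ → [c] before /ɟ/ (alveolar → palatal, matching palatal) — only place changes, and always toward the following segment.
No alternation appears in [vaxetdi]: there the adjacent consonants already agree in place (/t/ and /d/ are both alveolar), so this form is consistent with the same rule.
Since the segment that changes precedes the conditioning segment, the assimilation is regressive.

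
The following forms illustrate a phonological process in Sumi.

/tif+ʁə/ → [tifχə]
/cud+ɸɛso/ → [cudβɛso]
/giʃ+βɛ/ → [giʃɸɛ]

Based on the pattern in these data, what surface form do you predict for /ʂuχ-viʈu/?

[ʂuχfiʈu]

The data show progressive voicing assimilation: /ʁ/ → [χ] after /f/; /ɸ/ → [β] after /d/; /β/ → [ɸ] after /ʃ/. In each pair only voicing changes, matching the preceding consonant, while place and manner stay constant.
/v/ is a voiced labiodental fricative. The preceding trigger /χ/ is voiceless, so /v/ must become voiceless as well.
The voiceless labiodental fricative is [f], so /v/ → [f].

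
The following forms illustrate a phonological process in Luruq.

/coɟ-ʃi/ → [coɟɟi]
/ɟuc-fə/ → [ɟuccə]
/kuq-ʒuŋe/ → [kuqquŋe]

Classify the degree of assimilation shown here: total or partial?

Comparing underlying and surface forms, /ʃ/ → [ɟ] is the alternation; the neighbouring /ɟ/ is constant.
The output [ɟ] is identical to the trigger /ɟ/ — every feature (place, manner, voicing) has been copied — so this is total assimilation.
The remaining alternations confirm this: /f/ → [c] after /c/; /ʒ/ → [q] after /q/ — in each case the output is a copy of the preceding consonant.

total assimilation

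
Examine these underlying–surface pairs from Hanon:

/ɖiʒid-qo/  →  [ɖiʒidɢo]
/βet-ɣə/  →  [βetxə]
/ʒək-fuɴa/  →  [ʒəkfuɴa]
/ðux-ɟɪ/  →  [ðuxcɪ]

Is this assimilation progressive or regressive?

progressive

The segment that alternates is /q/, which surfaces as [ɢ] when adjacent to /d/.
/q/ is voiceless while /d/ is voiced; the output [ɢ] is voiced, matching the trigger — so the feature that spreads is voicing.
Checking the remaining alternations: /ɣ/ → [x] after /t/ (voiced → voiceless, matching voiceless); /ɟ/ → [c] after /x/ (voiced → voiceless, matching voiceless) — only voicing changes, and always toward the preceding segment.
Nothing changes in [ʒəkfuɴa]: there the adjacent consonants already agree in voicing (/f/ and /k/ are both voiceless), so this form is consistent with the same rule.
Since the segment that changes follows the conditioning segment, the assimilation is progressive.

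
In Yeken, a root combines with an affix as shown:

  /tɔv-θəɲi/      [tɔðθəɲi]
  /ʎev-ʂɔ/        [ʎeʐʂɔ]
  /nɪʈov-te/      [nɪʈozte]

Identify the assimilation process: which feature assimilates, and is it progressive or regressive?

The segment that alternates is /v/, which surfaces as [ð] when adjacent to /θ/.
The change labiodental → dental matches the place of the following /θ/, identifying this as place assimilation.
Manner and voice are unchanged, so the assimilation is partial, not total.
The other alternating forms pattern the same way: /v/ → [ʐ] before /ʂ/ (labiodental → retroflex, matching retroflex); /v/ → [z] before /t/ (labiodental → alveolar, matching alveolar) — only place changes, and always toward the following segment.
Since the segment that changes precedes the conditioning segment, the assimilation is regressive.

regressive place assimilation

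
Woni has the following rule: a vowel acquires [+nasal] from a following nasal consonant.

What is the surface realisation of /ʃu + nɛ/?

[ʃũnɛ]

The vowel /u/ is adjacent to the following nasal /n/, so it acquires [+nasal] and surfaces as [ũ].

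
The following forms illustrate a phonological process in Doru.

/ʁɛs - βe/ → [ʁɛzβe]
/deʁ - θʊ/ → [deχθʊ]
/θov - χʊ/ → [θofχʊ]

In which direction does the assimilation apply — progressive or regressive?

Comparing underlying and surface forms, /s/ → [z] is the alternation; the neighbouring /β/ is constant.
The change voiceless → voiced matches the voicing of the following /β/, identifying this as voicing assimilation.
Checking the remaining alternations: /ʁ/ → [χ] before /θ/ (voiced → voiceless, matching voiceless); /v/ → [f] before /χ/ (voiced → voiceless, matching voiceless) — only voicing changes, and always toward the following segment.
Since the segment that changes precedes the conditioning segment, the assimilation is regressive.

regressive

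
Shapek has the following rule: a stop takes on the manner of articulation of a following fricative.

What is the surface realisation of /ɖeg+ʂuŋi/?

[ɖeɣʂuŋi]

/g/ is a voiced velar stop. The following trigger /ʂ/ is a fricative, so /g/ must become a fricative as well.
Changing only its manner to fricative gives [ɣ] — the voiced velar fricative.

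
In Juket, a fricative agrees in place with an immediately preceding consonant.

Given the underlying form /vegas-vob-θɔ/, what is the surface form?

The rule targets /v/ (voiced labiodental fricative), which sits after the trigger /s/ (alveolar).
A voiced alveolar fricative is [z], so the surface segment is [z].
The same rule applies at the second boundary: /θ/ → [ɸ] next to /b/.

[vegaszobɸɔ]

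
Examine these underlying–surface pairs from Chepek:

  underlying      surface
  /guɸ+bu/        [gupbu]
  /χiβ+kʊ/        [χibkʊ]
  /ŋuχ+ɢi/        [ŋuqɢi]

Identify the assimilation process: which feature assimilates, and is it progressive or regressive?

regressive manner assimilation

The segment that alternates is /ɸ/, which surfaces as [p] when adjacent to /b/.
/ɸ/ is a fricative while /b/ is a stop; the output [p] is a stop, matching the trigger — so the feature that spreads is manner.
Place and voice are unchanged, so the assimilation is partial, not total.
Checking the remaining alternations: /β/ → [b] before /k/ (fricative → stop, matching a stop); /χ/ → [q] before /ɢ/ (fricative → stop, matching a stop) — only manner changes, and always toward the following segment.
Since the segment that changes precedes the conditioning segment, the assimilation is regressive.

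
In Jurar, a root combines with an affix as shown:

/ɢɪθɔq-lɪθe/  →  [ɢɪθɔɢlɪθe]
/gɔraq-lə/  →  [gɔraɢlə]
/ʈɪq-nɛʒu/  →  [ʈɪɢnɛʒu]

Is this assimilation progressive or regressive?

regressive

The segment that alternates is /q/, which surfaces as [ɢ] when adjacent to /l/.
The change voiceless → voiced matches the voicing of the following /l/, identifying this as voicing assimilation.
The same holds elsewhere in the data: /q/ → [ɢ] before /n/ (voiceless → voiced, matching voiced) — only voicing changes, and always toward the following segment.
Since the segment that changes precedes the conditioning segment, the assimilation is regressive.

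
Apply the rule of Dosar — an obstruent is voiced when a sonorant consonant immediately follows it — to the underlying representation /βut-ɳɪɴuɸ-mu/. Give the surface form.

/t/ is a voiceless alveolar stop. The following trigger /ɳ/ is voiced, so /t/ must become voiced as well.
A voiced alveolar stop is [d], so the surface segment is [d].
At the second juncture, /ɸ/ likewise becomes [β] adjacent to /m/.

[βudɳɪɴuβmu]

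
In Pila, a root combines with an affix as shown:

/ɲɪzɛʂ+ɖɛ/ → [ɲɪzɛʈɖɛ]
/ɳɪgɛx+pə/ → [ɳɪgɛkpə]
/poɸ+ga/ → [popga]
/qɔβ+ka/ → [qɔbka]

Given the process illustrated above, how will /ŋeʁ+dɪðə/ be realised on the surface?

The data show regressive manner assimilation: /ʂ/ → [ʈ] before /ɖ/; /x/ → [k] before /p/; /ɸ/ → [p] before /g/; /β/ → [b] before /k/. In each pair only manner changes, matching the following consonant, while place and voice stay constant.
The rule targets /ʁ/ (voiced uvular fricative), which sits before the trigger /d/ (stop).
Changing only its manner to stop gives [ɢ] — the voiced uvular stop.

[ŋeɢdɪðə]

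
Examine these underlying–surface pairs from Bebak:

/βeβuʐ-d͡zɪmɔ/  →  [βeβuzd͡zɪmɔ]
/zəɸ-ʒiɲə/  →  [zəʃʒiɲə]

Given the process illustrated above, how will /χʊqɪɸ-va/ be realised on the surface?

The data show regressive place assimilation: /ʐ/ → [z] before /d͡z/; /ɸ/ → [ʃ] before /ʒ/. In each pair only place changes, matching the following consonant, while manner and voice stay constant.
The rule targets /ɸ/ (voiceless bilabial fricative), which sits before the trigger /v/ (labiodental).
The voiceless labiodental fricative is [f], so /ɸ/ → [f].

[χʊqɪfva]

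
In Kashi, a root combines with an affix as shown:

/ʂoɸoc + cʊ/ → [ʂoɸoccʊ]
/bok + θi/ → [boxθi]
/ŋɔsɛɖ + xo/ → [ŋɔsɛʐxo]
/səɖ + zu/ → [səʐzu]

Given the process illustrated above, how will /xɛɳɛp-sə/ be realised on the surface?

[xɛɳɛɸsə]

The data show regressive manner assimilation: /k/ → [x] before /θ/; /ɖ/ → [ʐ] before /x/; /ɖ/ → [ʐ] before /z/. In each pair only manner changes, matching the following consonant, while place and voice stay constant.
No alternation appears in [ʂoɸoccʊ]: there the adjacent consonants already agree in manner (/c/ and /c/ are both stops), so this form is consistent with the same rule.
The rule targets /p/ (voiceless bilabial stop), which sits before the trigger /s/ (fricative).
A voiceless bilabial fricative is [ɸ], so the surface segment is [ɸ].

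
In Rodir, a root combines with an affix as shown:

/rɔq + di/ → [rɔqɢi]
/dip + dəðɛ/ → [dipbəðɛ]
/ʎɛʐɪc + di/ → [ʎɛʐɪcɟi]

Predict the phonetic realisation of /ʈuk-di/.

[ʈukgi]

The data show progressive place assimilation: /d/ → [ɢ] after /q/; /d/ → [b] after /p/; /d/ → [ɟ] after /c/. In each pair only place changes, matching the preceding consonant, while manner and voice stay constant.
/d/ is a voiced alveolar stop. The preceding trigger /k/ is velar, so /d/ must become velar as well.
Changing only its place to velar gives [g] — the voiced velar stop.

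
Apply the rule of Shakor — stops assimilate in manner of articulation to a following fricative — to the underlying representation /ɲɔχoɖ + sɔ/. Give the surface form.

[ɲɔχoʐsɔ]

/ɖ/ is a voiced retroflex stop. The following trigger /s/ is a fricative, so /ɖ/ must become a fricative as well.
A voiced retroflex fricative is [ʐ], so the surface segment is [ʐ].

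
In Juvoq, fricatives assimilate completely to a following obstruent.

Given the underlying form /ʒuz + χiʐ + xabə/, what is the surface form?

/z/ is the segment targeted by the rule; it sits immediately before /χ/, so it assimilates completely and surfaces as [χ].
The same rule applies at the second boundary: /ʐ/ → [x] next to /x/.

[ʒuχχixxabə]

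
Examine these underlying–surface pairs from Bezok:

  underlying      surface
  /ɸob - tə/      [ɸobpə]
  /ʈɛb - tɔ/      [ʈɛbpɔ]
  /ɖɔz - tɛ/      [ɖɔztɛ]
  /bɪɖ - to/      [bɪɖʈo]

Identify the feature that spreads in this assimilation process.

place

Comparing underlying and surface forms, /t/ → [p] is the alternation; the neighbouring /b/ is constant.
/t/ is alveolar while /b/ is bilabial; the output [p] is bilabial, matching the trigger — so the feature that spreads is place.
The other alternating form patterns the same way: /t/ → [ʈ] after /ɖ/ (alveolar → retroflex, matching retroflex) — only place changes, and always toward the preceding segment.
Nothing changes in [ɖɔztɛ]: there the adjacent consonants already agree in place (/t/ and /z/ are both alveolar), so this form is consistent with the same rule.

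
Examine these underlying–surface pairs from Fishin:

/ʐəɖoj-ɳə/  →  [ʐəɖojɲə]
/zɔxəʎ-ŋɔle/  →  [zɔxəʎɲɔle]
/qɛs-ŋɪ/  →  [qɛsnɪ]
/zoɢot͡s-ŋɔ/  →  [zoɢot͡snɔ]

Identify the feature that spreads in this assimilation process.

place

Underlying /ɳ/ is realised as [ɲ] next to /j/; /j/ itself does not change.
/ɳ/ is retroflex while /j/ is palatal; the output [ɲ] is palatal, matching the trigger — so the feature that spreads is place.
Checking the remaining alternations: /ŋ/ → [ɲ] after /ʎ/ (velar → palatal, matching palatal); /ŋ/ → [n] after /s/ (velar → alveolar, matching alveolar); /ŋ/ → [n] after /t͡s/ (velar → alveolar, matching alveolar) — only place changes, and always toward the preceding segment.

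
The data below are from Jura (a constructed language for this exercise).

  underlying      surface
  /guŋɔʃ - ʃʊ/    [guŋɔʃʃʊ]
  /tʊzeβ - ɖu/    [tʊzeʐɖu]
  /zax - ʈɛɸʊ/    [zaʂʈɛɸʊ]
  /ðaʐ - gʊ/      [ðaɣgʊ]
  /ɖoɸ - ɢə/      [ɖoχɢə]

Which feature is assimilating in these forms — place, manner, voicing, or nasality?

Underlying /β/ is realised as [ʐ] next to /ɖ/; /ɖ/ itself does not change.
/β/ is bilabial while /ɖ/ is retroflex; the output [ʐ] is retroflex, matching the trigger — so the feature that spreads is place.
The same holds elsewhere in the data: /x/ → [ʂ] before /ʈ/ (velar → retroflex, matching retroflex); /ʐ/ → [ɣ] before /g/ (retroflex → velar, matching velar); /ɸ/ → [χ] before /ɢ/ (bilabial → uvular, matching uvular) — only place changes, and always toward the following segment.
Nothing changes in [guŋɔʃʃʊ]: there the adjacent consonants already agree in place (/ʃ/ and /ʃ/ are both postalveolar), so this form is consistent with the same rule.

place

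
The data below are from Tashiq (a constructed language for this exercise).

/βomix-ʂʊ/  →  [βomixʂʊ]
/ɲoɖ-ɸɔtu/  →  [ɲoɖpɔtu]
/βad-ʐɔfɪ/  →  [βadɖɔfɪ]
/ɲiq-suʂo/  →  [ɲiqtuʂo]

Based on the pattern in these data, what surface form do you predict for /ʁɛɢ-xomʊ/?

The data show progressive manner assimilation: /ɸ/ → [p] after /ɖ/; /ʐ/ → [ɖ] after /d/; /s/ → [t] after /q/. In each pair only manner changes, matching the preceding consonant, while place and voice stay constant.
No alternation appears in [βomixʂʊ]: there the adjacent consonants already agree in manner (/ʂ/ and /x/ are both fricatives), so this form is consistent with the same rule.
The rule targets /x/ (voiceless velar fricative), which sits after the trigger /ɢ/ (stop).
Changing only its manner to stop gives [k] — the voiceless velar stop.

[ʁɛɢkomʊ]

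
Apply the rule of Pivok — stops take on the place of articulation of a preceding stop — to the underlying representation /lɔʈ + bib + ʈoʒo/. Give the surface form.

/b/ is a voiced bilabial stop. The preceding trigger /ʈ/ is retroflex, so /b/ must become retroflex as well.
The voiced retroflex stop is [ɖ], so /b/ → [ɖ].
At the second juncture, /ʈ/ likewise becomes [p] adjacent to /b/.

[lɔʈɖibpoʒo]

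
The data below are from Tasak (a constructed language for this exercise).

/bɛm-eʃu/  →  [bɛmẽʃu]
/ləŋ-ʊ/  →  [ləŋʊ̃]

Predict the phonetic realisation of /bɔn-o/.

The data show progressive nasality assimilation (vowel nasalisation): /e/ → [ẽ] after /m/; /ʊ/ → [ʊ̃] after /ŋ/ — a vowel is nasalised by an immediately preceding nasal consonant.
/o/ sits next to the nasal /n/ and is therefore nasalised to [õ].

[bɔnõ]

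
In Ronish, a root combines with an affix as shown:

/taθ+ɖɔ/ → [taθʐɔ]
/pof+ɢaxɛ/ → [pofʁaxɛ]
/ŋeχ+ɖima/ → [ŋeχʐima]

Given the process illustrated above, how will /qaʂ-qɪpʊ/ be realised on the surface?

[qaʂχɪpʊ]

The data show progressive manner assimilation: /ɖ/ → [ʐ] after /θ/; /ɢ/ → [ʁ] after /f/; /ɖ/ → [ʐ] after /χ/. In each pair only manner changes, matching the preceding consonant, while place and voice stay constant.
/q/ is a voiceless uvular stop. The preceding trigger /ʂ/ is a fricative, so /q/ must become a fricative as well.
A voiceless uvular fricative is [χ], so the surface segment is [χ].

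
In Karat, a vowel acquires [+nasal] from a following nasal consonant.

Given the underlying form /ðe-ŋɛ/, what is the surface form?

[ðẽŋɛ]

/e/ sits next to the nasal /ŋ/ and is therefore nasalised to [ẽ].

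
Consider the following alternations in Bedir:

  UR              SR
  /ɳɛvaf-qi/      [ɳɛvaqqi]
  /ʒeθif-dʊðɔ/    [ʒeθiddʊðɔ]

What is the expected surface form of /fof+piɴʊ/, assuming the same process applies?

[foppiɴʊ]

The data show regressive total assimilation (/f/ → [q] before /q/; /f/ → [d] before /d/): in every case the target segment becomes identical to its following neighbour, copying more than a single feature.
/f/ is the segment targeted by the rule; it sits immediately before /p/, so it assimilates completely and surfaces as [p].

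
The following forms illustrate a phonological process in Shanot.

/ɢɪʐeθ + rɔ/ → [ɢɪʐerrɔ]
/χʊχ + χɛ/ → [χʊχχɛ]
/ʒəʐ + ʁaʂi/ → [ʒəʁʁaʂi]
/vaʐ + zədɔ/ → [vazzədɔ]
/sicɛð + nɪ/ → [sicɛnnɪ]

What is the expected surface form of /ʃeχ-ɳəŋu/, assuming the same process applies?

The data show regressive total assimilation (/θ/ → [r] before /r/; /ʐ/ → [ʁ] before /ʁ/; /ʐ/ → [z] before /z/; /ð/ → [n] before /n/): in every case the target segment becomes identical to its following neighbour, copying more than a single feature.
In [χʊχχɛ] the two consonants at the boundary are already identical (/χ/ + /χ/), so the rule applies vacuously and nothing changes.
/χ/ is the segment targeted by the rule; it sits immediately before /ɳ/, so it assimilates completely and surfaces as [ɳ].

[ʃeɳɳəŋu]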